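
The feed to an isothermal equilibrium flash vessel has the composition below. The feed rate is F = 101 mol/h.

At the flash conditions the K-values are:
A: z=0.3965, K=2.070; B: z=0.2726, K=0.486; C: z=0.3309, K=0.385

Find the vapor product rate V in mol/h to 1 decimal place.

V = 13.3 mol/h

Rachford–Rice: g(ψ) = Σ zᵢ(Kᵢ−1)/(1+ψ(Kᵢ−1)) = 0.
Feasibility: ΣzᵢKᵢ = 1.0806, Σzᵢ/Kᵢ = 1.6119 — both > 1, two phases present.
Newton–Raphson from ψ = 0.51:
  ψ = 0.5100: g = -0.21192, g' = -0.5880 → ψ = 0.1496
  ψ = 0.1496: g = -0.01018, g' = -0.5737 → ψ = 0.1318
  ψ = 0.1318: g = 0.00005, g' = -0.5797 → ψ = 0.1319
Converged at ψ = 0.1319.
Then V = ψ·F = 0.1319·101 = 13.3 mol/h and L = F − V = 87.7 mol/h.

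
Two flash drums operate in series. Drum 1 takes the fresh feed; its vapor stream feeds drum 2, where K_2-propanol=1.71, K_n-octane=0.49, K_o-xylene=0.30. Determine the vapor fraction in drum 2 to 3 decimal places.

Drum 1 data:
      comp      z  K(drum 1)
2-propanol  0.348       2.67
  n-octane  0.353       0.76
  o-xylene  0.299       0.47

V/F (drum 2) = 0.156

Drum 1:
Material balance + equilibrium reduce to Σ zᵢ(Kᵢ−1)/(1+ψ₁(Kᵢ−1)) = 0.
g(0) = ΣzᵢKᵢ − 1 = 0.338 and g(1) = 1 − Σzᵢ/Kᵢ = -0.231, so a root lies in (0, 1).
Newton iteration, ψ₁⁰ = 0.5:
  ψ₁ = 0.500: g = 0.0048, g' = -0.470 → ψ₁ = 0.510
Converged at ψ₁ = 0.510.
Drum-1 compositions:
  2-propanol: x = 0.188, y = 0.502
  n-octane: x = 0.402, y = 0.306
  o-xylene: x = 0.410, y = 0.193
Drum-2 feed = drum-1 vapor: z₂ = (0.5016, 0.3057, 0.1926).
Drum 2:
Rachford–Rice: g(ψ₂) = Σ zᵢ(Kᵢ−1)/(1+ψ₂(Kᵢ−1)) = 0.
Check two-phase: ΣzᵢKᵢ = 1.065 > 1 and Σzᵢ/Kᵢ = 1.559 > 1, so g(0) = 0.065 > 0 and g(1) = -0.559 < 0.
Newton iteration, ψ₂⁰ = 0.67:
  ψ₂ = 0.670: g = -0.2494, g' = -0.634 → ψ₂ = 0.277
  ψ₂ = 0.277: g = -0.0511, g' = -0.430 → ψ₂ = 0.158
  ψ₂ = 0.158: g = -0.0009, g' = -0.418 → ψ₂ = 0.156
Converged at ψ₂ = 0.156.
  2-propanol: x = 0.452, y = 0.772
  n-octane: x = 0.332, y = 0.163
  o-xylene: x = 0.216, y = 0.065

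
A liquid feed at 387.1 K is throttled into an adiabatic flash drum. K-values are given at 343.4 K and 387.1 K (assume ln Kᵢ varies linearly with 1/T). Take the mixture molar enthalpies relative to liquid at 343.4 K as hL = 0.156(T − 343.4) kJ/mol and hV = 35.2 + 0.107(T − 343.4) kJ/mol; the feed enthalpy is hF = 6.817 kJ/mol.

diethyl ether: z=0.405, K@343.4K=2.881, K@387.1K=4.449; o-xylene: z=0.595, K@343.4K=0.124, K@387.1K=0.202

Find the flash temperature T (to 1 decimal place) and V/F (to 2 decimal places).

T = 348.1 K, V/F = 0.17

Adiabatic flash: solve Rachford–Rice at each trial T, then check hF = ψ·hV(T) + (1−ψ)·hL(T).
  T = 343.4 K: K = (2.881, 0.124), RR gives ψ = 0.146, H_out = 5.139 kJ/mol
  T = 387.1 K: K = (4.449, 0.202), RR gives ψ = 0.335, H_out = 17.892 kJ/mol
  T = 365.2 K: K = (3.625, 0.161), RR gives ψ = 0.256, H_out = 12.131 kJ/mol
  T = 354.3 K: K = (3.243, 0.142), RR gives ψ = 0.207, H_out = 8.862 kJ/mol
  T = 348.9 K: K = (3.061, 0.133), RR gives ψ = 0.178, H_out = 7.087 kJ/mol
  T = 346.1 K: K = (2.969, 0.128), RR gives ψ = 0.162, H_out = 6.115 kJ/mol
  T = 347.5 K: K = (3.015, 0.130), RR gives ψ = 0.170, H_out = 6.606 kJ/mol
Linear interpolation between T = 347.5 (H_out = 6.606) and T = 348.9 (H_out = 7.087) on hF = 6.817 gives T ≈ 348.1 K, at which ψ = 0.17.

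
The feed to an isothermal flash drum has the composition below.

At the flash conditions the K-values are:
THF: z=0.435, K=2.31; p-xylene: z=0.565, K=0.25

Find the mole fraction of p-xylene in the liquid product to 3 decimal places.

Newton–Raphson from β = 0.67:
  β = 0.670: g = -0.5483, g' = -1.496 → β = 0.303
  β = 0.303: g = -0.1409, g' = -0.915 → β = 0.150
  β = 0.150: g = -0.0007, g' = -0.925 → β = 0.149
Converged at β = 0.149.
Compositions from xᵢ = zᵢ/(1+β(Kᵢ−1)), yᵢ = Kᵢxᵢ:
  THF: x = 0.364, y = 0.841
  p-xylene: x = 0.636, y = 0.159

x_p-xylene = 0.636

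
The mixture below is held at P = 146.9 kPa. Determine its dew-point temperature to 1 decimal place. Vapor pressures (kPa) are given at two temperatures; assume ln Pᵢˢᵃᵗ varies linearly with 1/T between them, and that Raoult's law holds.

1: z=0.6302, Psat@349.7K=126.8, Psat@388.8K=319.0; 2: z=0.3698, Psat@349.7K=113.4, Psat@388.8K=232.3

Dew-point temperature: Σzᵢ·P/Pᵢˢᵃᵗ(T) = 1. Interpolate ln Pᵢˢᵃᵗ = aᵢ + bᵢ/T.
  T = 349.7 K: ΣzᵢP/Pᵢˢᵃᵗ = 1.2091
  T = 388.8 K: ΣzᵢP/Pᵢˢᵃᵗ = 0.5241
  T = 369.2 K: ΣzᵢP/Pᵢˢᵃᵗ = 0.7784
  T = 359.4 K: ΣzᵢP/Pᵢˢᵃᵗ = 0.9651
  T = 354.5 K: ΣzᵢP/Pᵢˢᵃᵗ = 1.0798
  T = 356.9 K: ΣzᵢP/Pᵢˢᵃᵗ = 1.0216
  T = 358.1 K: ΣzᵢP/Pᵢˢᵃᵗ = 0.9940
Interpolating between 356.9 K and 358.1 K gives T ≈ 357.8 K.

T = 357.8 K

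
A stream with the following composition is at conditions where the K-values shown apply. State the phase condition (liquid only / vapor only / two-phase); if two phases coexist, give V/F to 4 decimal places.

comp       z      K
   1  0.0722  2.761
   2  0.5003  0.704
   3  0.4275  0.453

ΣzᵢKᵢ = 0.7452; Σzᵢ/Kᵢ = 1.6805.
Since ΣzᵢKᵢ < 1 the mixture is below its bubble point — single liquid phase.

liquid only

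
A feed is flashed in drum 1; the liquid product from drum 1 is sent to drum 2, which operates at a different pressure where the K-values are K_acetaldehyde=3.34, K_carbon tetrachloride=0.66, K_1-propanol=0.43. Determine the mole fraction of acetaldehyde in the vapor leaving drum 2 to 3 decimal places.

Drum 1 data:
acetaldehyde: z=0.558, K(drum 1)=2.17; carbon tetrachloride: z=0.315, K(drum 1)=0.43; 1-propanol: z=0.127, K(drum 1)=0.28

Drum 1:
Newton iteration, ψ₁⁰ = 0.58:
  ψ₁ = 0.580: g = -0.0363, g' = -0.694 → ψ₁ = 0.528
  ψ₁ = 0.528: g = -0.0006, g' = -0.673 → ψ₁ = 0.527
Converged at ψ₁ = 0.527.
Drum-1 compositions:
  acetaldehyde: x = 0.345, y = 0.749
  carbon tetrachloride: x = 0.450, y = 0.194
  1-propanol: x = 0.205, y = 0.057
Drum-2 feed = drum-1 liquid: z₂ = (0.3452, 0.4502, 0.2046).
Drum 2:
Material balance + equilibrium reduce to Σ zᵢ(Kᵢ−1)/(1+ψ₂(Kᵢ−1)) = 0.
Feasibility: ΣzᵢKᵢ = 1.538, Σzᵢ/Kᵢ = 1.261 — both > 1, two phases present.
Newton–Raphson from ψ₂ = 0.63:
  ψ₂ = 0.630: g = -0.0502, g' = -0.555 → ψ₂ = 0.539
  ψ₂ = 0.539: g = 0.0012, g' = -0.586 → ψ₂ = 0.542
Converged at ψ₂ = 0.542.
  acetaldehyde: x = 0.152, y = 0.509
  carbon tetrachloride: x = 0.552, y = 0.364
  1-propanol: x = 0.296, y = 0.127

y_acetaldehyde (drum 2) = 0.509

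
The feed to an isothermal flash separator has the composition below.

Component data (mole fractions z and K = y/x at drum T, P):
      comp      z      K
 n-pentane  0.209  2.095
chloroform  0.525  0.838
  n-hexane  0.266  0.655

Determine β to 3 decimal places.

Let β = V/F and solve Σ zᵢ(Kᵢ−1)/(1+β(Kᵢ−1)) = 0.
Feasibility: ΣzᵢKᵢ = 1.052, Σzᵢ/Kᵢ = 1.132 — both > 1, two phases present.
Iterate (Newton) starting at β = 0.5:
  β = 0.500: g = -0.0556, g' = -0.167 → β = 0.168
  β = 0.168: g = 0.0085, g' = -0.229 → β = 0.205
  β = 0.205: g = 0.0002, g' = -0.219 → β = 0.206
Converged at β = 0.206.

β = 0.206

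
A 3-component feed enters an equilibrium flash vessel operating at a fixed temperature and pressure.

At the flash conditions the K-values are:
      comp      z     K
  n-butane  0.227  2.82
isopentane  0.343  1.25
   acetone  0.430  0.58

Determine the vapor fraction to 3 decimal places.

Let ψ = V/F and solve Σ zᵢ(Kᵢ−1)/(1+ψ(Kᵢ−1)) = 0.
g(0) = ΣzᵢKᵢ − 1 = 0.318 and g(1) = 1 − Σzᵢ/Kᵢ = -0.096, so a root lies in (0, 1).
Iterate (Newton) starting at ψ = 0.42:
  ψ = 0.420: g = 0.0925, g' = -0.371 → ψ = 0.669
  ψ = 0.669: g = 0.0085, g' = -0.315 → ψ = 0.696
Converged at ψ = 0.696.

ψ = 0.696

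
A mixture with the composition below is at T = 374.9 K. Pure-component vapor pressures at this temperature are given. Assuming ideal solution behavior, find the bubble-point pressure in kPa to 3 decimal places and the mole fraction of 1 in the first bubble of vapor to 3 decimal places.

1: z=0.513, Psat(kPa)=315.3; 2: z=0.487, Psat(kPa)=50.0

At the bubble point ψ → 0, so ΣzᵢKᵢ = 1 with Kᵢ = Pᵢˢᵃᵗ/P ⇒ P = ΣzᵢPᵢˢᵃᵗ.
P = 0.513·315.3 + 0.487·50.0 = 186.099 kPa
yᵢ = zᵢPᵢˢᵃᵗ/P ⇒ y_1 = 0.513·315.3/186.099 = 0.869

Pbub = 186.099 kPa, y_1 = 0.869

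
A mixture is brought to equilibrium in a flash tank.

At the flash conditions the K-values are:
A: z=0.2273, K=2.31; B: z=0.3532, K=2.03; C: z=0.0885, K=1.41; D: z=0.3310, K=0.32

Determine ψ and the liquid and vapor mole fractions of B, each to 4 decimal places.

Material balance + equilibrium reduce to Σ zᵢ(Kᵢ−1)/(1+ψ(Kᵢ−1)) = 0.
g(0) = ΣzᵢKᵢ − 1 = 0.4728 and g(1) = 1 − Σzᵢ/Kᵢ = -0.3695, so a root lies in (0, 1).
Newton iteration, ψ⁰ = 0.5:
  ψ = 0.5000: g = 0.10913, g' = -0.6673 → ψ = 0.6635
  ψ = 0.6635: g = -0.00622, g' = -0.7612 → ψ = 0.6554
  ψ = 0.6554: g = -0.00003, g' = -0.7538 → ψ = 0.6553
Converged at ψ = 0.6553.
Compositions from xᵢ = zᵢ/(1+ψ(Kᵢ−1)), yᵢ = Kᵢxᵢ:
  A: x = 0.1223, y = 0.2825
  B: x = 0.2109, y = 0.4281
  C: x = 0.0698, y = 0.0984
  D: x = 0.5971, y = 0.1911

ψ = 0.6553, x_B = 0.2109, y_B = 0.4281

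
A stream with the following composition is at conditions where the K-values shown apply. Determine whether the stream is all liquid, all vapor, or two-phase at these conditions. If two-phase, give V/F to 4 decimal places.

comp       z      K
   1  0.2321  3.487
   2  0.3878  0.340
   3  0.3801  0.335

two-phase, V/F = 0.0416

ΣzᵢKᵢ = 1.0685; Σzᵢ/Kᵢ = 2.3418.
Both exceed 1, so a two-phase solution exists.
Let ψ = V/F and solve Σ zᵢ(Kᵢ−1)/(1+ψ(Kᵢ−1)) = 0.
Newton–Raphson from ψ = 0.5:
  ψ = 0.5000: g = -0.50340, g' = -1.0388 → ψ = 0.0154
  ψ = 0.0154: g = 0.04199, g' = -1.6756 → ψ = 0.0405
  ψ = 0.0405: g = 0.00174, g' = -1.5409 → ψ = 0.0416
Converged at ψ = 0.0416.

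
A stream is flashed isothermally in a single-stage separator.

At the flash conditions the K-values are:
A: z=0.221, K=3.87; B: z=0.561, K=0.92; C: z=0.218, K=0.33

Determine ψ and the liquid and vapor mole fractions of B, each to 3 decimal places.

Newton iteration, ψ⁰ = 0.5:
  ψ = 0.500: g = -0.0059, g' = -0.532 → ψ = 0.489
Converged at ψ = 0.489.
Compositions from xᵢ = zᵢ/(1+ψ(Kᵢ−1)), yᵢ = Kᵢxᵢ:
  A: x = 0.092, y = 0.356
  B: x = 0.584, y = 0.537
  C: x = 0.324, y = 0.107

ψ = 0.489, x_B = 0.584, y_B = 0.537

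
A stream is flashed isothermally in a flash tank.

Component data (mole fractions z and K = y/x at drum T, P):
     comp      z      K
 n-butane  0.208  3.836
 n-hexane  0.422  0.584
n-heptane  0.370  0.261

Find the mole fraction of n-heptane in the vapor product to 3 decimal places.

Newton iteration, V/F⁰ = 0.31:
  V/F = 0.310: g = -0.2423, g' = -0.910 → V/F = 0.044
  V/F = 0.044: g = 0.0635, g' = -1.616 → V/F = 0.083
  V/F = 0.083: g = 0.0044, g' = -1.404 → V/F = 0.086
Converged at V/F = 0.086.
Compositions from xᵢ = zᵢ/(1+V/F(Kᵢ−1)), yᵢ = Kᵢxᵢ:
  n-butane: x = 0.167, y = 0.641
  n-hexane: x = 0.438, y = 0.256
  n-heptane: x = 0.395, y = 0.103

y_n-heptane = 0.103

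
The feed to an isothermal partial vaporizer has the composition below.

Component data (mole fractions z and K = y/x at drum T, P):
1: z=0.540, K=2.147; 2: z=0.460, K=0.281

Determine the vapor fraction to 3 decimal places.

Rachford–Rice: g(ψ) = Σ zᵢ(Kᵢ−1)/(1+ψ(Kᵢ−1)) = 0.
Check two-phase: ΣzᵢKᵢ = 1.289 > 1 and Σzᵢ/Kᵢ = 1.889 > 1, so g(0) = 0.289 > 0 and g(1) = -0.889 < 0.
Binary case is linear: z₁(K₁−1)(1+ψ(K₂−1)) + z₂(K₂−1)(1+ψ(K₁−1)) = 0
⇒ ψ = [z₁(K₁−1)+z₂(K₂−1)] / [−(K₁−1)(K₂−1)] = 0.2886/0.8247 = 0.350

ψ = 0.350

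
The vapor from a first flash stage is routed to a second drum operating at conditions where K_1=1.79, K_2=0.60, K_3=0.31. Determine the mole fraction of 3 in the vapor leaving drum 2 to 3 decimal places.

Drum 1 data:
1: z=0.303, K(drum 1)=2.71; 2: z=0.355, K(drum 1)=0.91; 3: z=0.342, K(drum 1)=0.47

Drum 1:
Material balance + equilibrium reduce to Σ zᵢ(Kᵢ−1)/(1+ψ₁(Kᵢ−1)) = 0.
Feasibility: ΣzᵢKᵢ = 1.305, Σzᵢ/Kᵢ = 1.230 — both > 1, two phases present.
Iterate (Newton) starting at ψ₁ = 0.5:
  ψ₁ = 0.500: g = -0.0008, g' = -0.438 → ψ₁ = 0.498
Converged at ψ₁ = 0.498.
Drum-1 compositions:
  1: x = 0.164, y = 0.443
  2: x = 0.372, y = 0.338
  3: x = 0.465, y = 0.218
Drum-2 feed = drum-1 vapor: z₂ = (0.4434, 0.3382, 0.2184).
Drum 2:
Rachford–Rice: g(ψ₂) = Σ zᵢ(Kᵢ−1)/(1+ψ₂(Kᵢ−1)) = 0.
Check two-phase: ΣzᵢKᵢ = 1.064 > 1 and Σzᵢ/Kᵢ = 1.516 > 1, so g(0) = 0.064 > 0 and g(1) = -0.516 < 0.
Newton iteration, ψ₂⁰ = 0.47:
  ψ₂ = 0.470: g = -0.1342, g' = -0.457 → ψ₂ = 0.176
  ψ₂ = 0.176: g = -0.0097, g' = -0.411 → ψ₂ = 0.153
Converged at ψ₂ = 0.153.
  1: x = 0.396, y = 0.708
  2: x = 0.360, y = 0.216
  3: x = 0.244, y = 0.076

y_3 (drum 2) = 0.076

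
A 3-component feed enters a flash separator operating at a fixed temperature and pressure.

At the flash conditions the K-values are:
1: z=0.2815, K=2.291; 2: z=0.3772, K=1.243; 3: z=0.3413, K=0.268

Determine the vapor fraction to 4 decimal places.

ψ = 0.3481

Newton–Raphson from ψ = 0.5:
  ψ = 0.5000: g = -0.09147, g' = -0.6460 → ψ = 0.3584
  ψ = 0.3584: g = -0.00591, g' = -0.5742 → ψ = 0.3481
Converged at ψ = 0.3481.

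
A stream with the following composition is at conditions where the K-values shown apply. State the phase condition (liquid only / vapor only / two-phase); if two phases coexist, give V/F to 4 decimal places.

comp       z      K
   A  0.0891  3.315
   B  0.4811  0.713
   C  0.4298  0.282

liquid only

ΣzᵢKᵢ = 0.7596; Σzᵢ/Kᵢ = 2.2257.
Since ΣzᵢKᵢ < 1 the mixture is below its bubble point — single liquid phase.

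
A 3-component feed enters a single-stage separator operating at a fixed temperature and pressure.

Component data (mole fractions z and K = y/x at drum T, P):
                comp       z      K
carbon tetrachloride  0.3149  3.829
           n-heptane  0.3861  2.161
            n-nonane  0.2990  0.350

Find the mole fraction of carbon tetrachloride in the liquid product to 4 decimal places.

x_carbon tetrachloride = 0.0887

Let ψ = V/F and solve Σ zᵢ(Kᵢ−1)/(1+ψ(Kᵢ−1)) = 0.
Check two-phase: ΣzᵢKᵢ = 2.1448 > 1 and Σzᵢ/Kᵢ = 1.1152 > 1, so g(0) = 1.1448 > 0 and g(1) = -0.1152 < 0.
Newton iteration, ψ⁰ = 0.5:
  ψ = 0.5000: g = 0.36465, g' = -0.9179 → ψ = 0.8973
  ψ = 0.8973: g = 0.00500, g' = -1.0534 → ψ = 0.9020
Converged at ψ = 0.9020.
Compositions from xᵢ = zᵢ/(1+ψ(Kᵢ−1)), yᵢ = Kᵢxᵢ:
  carbon tetrachloride: x = 0.0887, y = 0.3395
  n-heptane: x = 0.1886, y = 0.4076
  n-nonane: x = 0.7227, y = 0.2530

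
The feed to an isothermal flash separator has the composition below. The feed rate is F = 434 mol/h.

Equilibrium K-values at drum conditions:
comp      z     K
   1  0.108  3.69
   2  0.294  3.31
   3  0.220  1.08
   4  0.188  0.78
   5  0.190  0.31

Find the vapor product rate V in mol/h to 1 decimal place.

Material balance + equilibrium reduce to Σ zᵢ(Kᵢ−1)/(1+V/F(Kᵢ−1)) = 0.
g(0) = ΣzᵢKᵢ − 1 = 0.815 and g(1) = 1 − Σzᵢ/Kᵢ = -0.176, so a root lies in (0, 1).
Iterate (Newton) starting at V/F = 0.5:
  V/F = 0.500: g = 0.2093, g' = -0.704 → V/F = 0.798
  V/F = 0.798: g = 0.0062, g' = -0.735 → V/F = 0.806
Converged at V/F = 0.806.
Then V = V/F·F = 0.8059·434 = 349.7 mol/h and L = F − V = 84.3 mol/h.

V = 349.7 mol/h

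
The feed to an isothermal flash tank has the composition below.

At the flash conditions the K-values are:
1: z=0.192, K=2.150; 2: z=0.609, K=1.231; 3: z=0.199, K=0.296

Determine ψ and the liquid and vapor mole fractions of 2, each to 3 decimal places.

Material balance + equilibrium reduce to Σ zᵢ(Kᵢ−1)/(1+ψ(Kᵢ−1)) = 0.
Check two-phase: ΣzᵢKᵢ = 1.221 > 1 and Σzᵢ/Kᵢ = 1.256 > 1, so g(0) = 0.221 > 0 and g(1) = -0.256 < 0.
Newton–Raphson from ψ = 0.5:
  ψ = 0.500: g = 0.0501, g' = -0.363 → ψ = 0.638
  ψ = 0.638: g = -0.0043, g' = -0.434 → ψ = 0.628
Converged at ψ = 0.628.
Compositions from xᵢ = zᵢ/(1+ψ(Kᵢ−1)), yᵢ = Kᵢxᵢ:
  1: x = 0.111, y = 0.240
  2: x = 0.532, y = 0.655
  3: x = 0.357, y = 0.106

ψ = 0.628, x_2 = 0.532, y_2 = 0.655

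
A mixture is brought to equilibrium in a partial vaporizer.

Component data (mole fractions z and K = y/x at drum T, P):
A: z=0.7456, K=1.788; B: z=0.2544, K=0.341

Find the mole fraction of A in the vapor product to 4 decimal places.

y_A = 0.8143

Let β = V/F and solve Σ zᵢ(Kᵢ−1)/(1+β(Kᵢ−1)) = 0.
Feasibility: ΣzᵢKᵢ = 1.4199, Σzᵢ/Kᵢ = 1.1630 — both > 1, two phases present.
Binary case is linear: z₁(K₁−1)(1+β(K₂−1)) + z₂(K₂−1)(1+β(K₁−1)) = 0
⇒ β = [z₁(K₁−1)+z₂(K₂−1)] / [−(K₁−1)(K₂−1)] = 0.41988/0.51929 = 0.8086
Compositions from xᵢ = zᵢ/(1+β(Kᵢ−1)), yᵢ = Kᵢxᵢ:
  A: x = 0.4554, y = 0.8143
  B: x = 0.5446, y = 0.1857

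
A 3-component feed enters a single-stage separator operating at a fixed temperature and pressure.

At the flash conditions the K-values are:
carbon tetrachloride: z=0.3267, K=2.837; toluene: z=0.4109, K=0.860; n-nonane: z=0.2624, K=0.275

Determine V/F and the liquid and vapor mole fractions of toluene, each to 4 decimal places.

V/F = 0.4264, x_toluene = 0.4370, y_toluene = 0.3758

Material balance + equilibrium reduce to Σ zᵢ(Kᵢ−1)/(1+V/F(Kᵢ−1)) = 0.
Check two-phase: ΣzᵢKᵢ = 1.3524 > 1 and Σzᵢ/Kᵢ = 1.5471 > 1, so g(0) = 0.3524 > 0 and g(1) = -0.5471 < 0.
Newton iteration, V/F⁰ = 0.5:
  V/F = 0.5000: g = -0.04745, g' = -0.6482 → V/F = 0.4268
  V/F = 0.4268: g = -0.00026, g' = -0.6447 → V/F = 0.4264
Converged at V/F = 0.4264.
Compositions from xᵢ = zᵢ/(1+V/F(Kᵢ−1)), yᵢ = Kᵢxᵢ:
  carbon tetrachloride: x = 0.1832, y = 0.5197
  toluene: x = 0.4370, y = 0.3758
  n-nonane: x = 0.3798, y = 0.1044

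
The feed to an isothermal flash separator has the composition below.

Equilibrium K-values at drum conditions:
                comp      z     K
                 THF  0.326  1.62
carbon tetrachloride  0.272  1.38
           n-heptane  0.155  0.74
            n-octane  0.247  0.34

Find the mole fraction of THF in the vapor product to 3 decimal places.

y_THF = 0.433

Newton–Raphson from ψ = 0.5:
  ψ = 0.500: g = -0.0485, g' = -0.354 → ψ = 0.363
  ψ = 0.363: g = -0.0031, g' = -0.313 → ψ = 0.353
Converged at ψ = 0.353.
Compositions from xᵢ = zᵢ/(1+ψ(Kᵢ−1)), yᵢ = Kᵢxᵢ:
  THF: x = 0.267, y = 0.433
  carbon tetrachloride: x = 0.240, y = 0.331
  n-heptane: x = 0.171, y = 0.126
  n-octane: x = 0.322, y = 0.110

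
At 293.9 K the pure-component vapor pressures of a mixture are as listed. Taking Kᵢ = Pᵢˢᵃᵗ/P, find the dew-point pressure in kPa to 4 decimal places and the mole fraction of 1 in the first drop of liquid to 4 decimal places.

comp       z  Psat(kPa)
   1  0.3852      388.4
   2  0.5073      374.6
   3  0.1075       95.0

At the dew point ψ → 1, so Σzᵢ/Kᵢ = 1 with Kᵢ = Pᵢˢᵃᵗ/P ⇒ 1/P = Σzᵢ/Pᵢˢᵃᵗ.
1/P = 0.3852/388.4 + 0.5073/374.6 + 0.1075/95.0 = 0.0034776 ⇒ P = 287.5559 kPa
xᵢ = zᵢP/Pᵢˢᵃᵗ ⇒ x_1 = 0.3852·287.5559/388.4 = 0.2852

Pdew = 287.5559 kPa, x_1 = 0.2852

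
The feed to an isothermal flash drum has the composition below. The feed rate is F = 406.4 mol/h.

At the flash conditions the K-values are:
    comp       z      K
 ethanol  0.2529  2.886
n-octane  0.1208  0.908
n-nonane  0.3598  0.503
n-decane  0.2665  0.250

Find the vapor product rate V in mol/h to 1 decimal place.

Rachford–Rice: g(V/F) = Σ zᵢ(Kᵢ−1)/(1+V/F(Kᵢ−1)) = 0.
g(0) = ΣzᵢKᵢ − 1 = 0.0872 and g(1) = 1 − Σzᵢ/Kᵢ = -1.0020, so a root lies in (0, 1).
Newton iteration, V/F⁰ = 0.42:
  V/F = 0.4200: g = -0.26320, g' = -0.7426 → V/F = 0.0656
  V/F = 0.0656: g = 0.01822, g' = -0.9742 → V/F = 0.0843
  V/F = 0.0843: g = 0.00034, g' = -0.9384 → V/F = 0.0847
Converged at V/F = 0.0847.
Then V = V/F·F = 0.0847·406.4 = 34.4 mol/h and L = F − V = 372.0 mol/h.

V = 34.4 mol/h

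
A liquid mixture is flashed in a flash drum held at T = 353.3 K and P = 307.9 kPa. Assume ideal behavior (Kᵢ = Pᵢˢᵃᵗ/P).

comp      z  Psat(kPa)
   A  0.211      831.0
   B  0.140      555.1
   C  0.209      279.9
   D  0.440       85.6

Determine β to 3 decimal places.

β = 0.164

Raoult's law: Kᵢ = Pᵢˢᵃᵗ/P = Pᵢˢᵃᵗ/307.9.
  K_A = 831.0/307.9 = 2.69893, K_B = 555.1/307.9 = 1.80286, K_C = 279.9/307.9 = 0.90906, K_D = 85.6/307.9 = 0.27801
Newton–Raphson from β = 0.67:
  β = 0.670: g = -0.3948, g' = -1.034 → β = 0.288
  β = 0.288: g = -0.0887, g' = -0.702 → β = 0.162
  β = 0.162: g = 0.0017, g' = -0.741 → β = 0.164
Converged at β = 0.164.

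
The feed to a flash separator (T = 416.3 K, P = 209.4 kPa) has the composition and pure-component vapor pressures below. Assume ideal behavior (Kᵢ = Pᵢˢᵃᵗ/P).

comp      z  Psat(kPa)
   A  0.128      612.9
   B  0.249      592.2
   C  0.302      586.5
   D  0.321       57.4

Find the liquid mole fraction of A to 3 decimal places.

x_A = 0.052

Raoult's law: Kᵢ = Pᵢˢᵃᵗ/P = Pᵢˢᵃᵗ/209.4.
  K_A = 612.9/209.4 = 2.92693, K_B = 592.2/209.4 = 2.82808, K_C = 586.5/209.4 = 2.80086, K_D = 57.4/209.4 = 0.27412
Let β = V/F and solve Σ zᵢ(Kᵢ−1)/(1+β(Kᵢ−1)) = 0.
g(0) = ΣzᵢKᵢ − 1 = 1.013 and g(1) = 1 − Σzᵢ/Kᵢ = -0.411, so a root lies in (0, 1).
Newton iteration, β⁰ = 0.67:
  β = 0.670: g = 0.1051, g' = -1.101 → β = 0.765
  β = 0.765: g = -0.0063, g' = -1.252 → β = 0.760
Converged at β = 0.760.
Compositions from xᵢ = zᵢ/(1+β(Kᵢ−1)), yᵢ = Kᵢxᵢ:
  A: x = 0.052, y = 0.152
  B: x = 0.104, y = 0.295
  C: x = 0.127, y = 0.357
  D: x = 0.716, y = 0.196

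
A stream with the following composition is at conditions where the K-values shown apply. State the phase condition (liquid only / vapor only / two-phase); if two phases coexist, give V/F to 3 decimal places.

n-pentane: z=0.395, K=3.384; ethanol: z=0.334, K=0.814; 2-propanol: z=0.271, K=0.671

vapor only

ΣzᵢKᵢ = 1.790; Σzᵢ/Kᵢ = 0.931.
Since Σzᵢ/Kᵢ < 1 the mixture is above its dew point — single vapor phase.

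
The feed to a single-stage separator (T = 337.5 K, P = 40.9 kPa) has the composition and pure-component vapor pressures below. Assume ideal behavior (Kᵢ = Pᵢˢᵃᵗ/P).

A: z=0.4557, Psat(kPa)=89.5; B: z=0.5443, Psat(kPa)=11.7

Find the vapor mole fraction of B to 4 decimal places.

Raoult's law: Kᵢ = Pᵢˢᵃᵗ/P = Pᵢˢᵃᵗ/40.9.
  K_A = 89.5/40.9 = 2.188264, K_B = 11.7/40.9 = 0.286064
Rachford–Rice: g(V/F) = Σ zᵢ(Kᵢ−1)/(1+V/F(Kᵢ−1)) = 0.
g(0) = ΣzᵢKᵢ − 1 = 0.1529 and g(1) = 1 − Σzᵢ/Kᵢ = -1.1110, so a root lies in (0, 1).
Binary case is linear: z₁(K₁−1)(1+V/F(K₂−1)) + z₂(K₂−1)(1+V/F(K₁−1)) = 0
⇒ V/F = [z₁(K₁−1)+z₂(K₂−1)] / [−(K₁−1)(K₂−1)] = 0.15290/0.84835 = 0.1802
Compositions from xᵢ = zᵢ/(1+V/F(Kᵢ−1)), yᵢ = Kᵢxᵢ:
  A: x = 0.3753, y = 0.8213
  B: x = 0.6247, y = 0.1787

y_B = 0.1787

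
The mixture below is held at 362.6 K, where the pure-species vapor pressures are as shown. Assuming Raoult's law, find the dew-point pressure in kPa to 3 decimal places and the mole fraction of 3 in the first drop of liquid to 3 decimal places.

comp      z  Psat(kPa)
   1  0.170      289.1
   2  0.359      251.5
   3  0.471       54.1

At the dew point ψ → 1, so Σzᵢ/Kᵢ = 1 with Kᵢ = Pᵢˢᵃᵗ/P ⇒ 1/P = Σzᵢ/Pᵢˢᵃᵗ.
1/P = 0.170/289.1 + 0.359/251.5 + 0.471/54.1 = 0.010722 ⇒ P = 93.270 kPa
xᵢ = zᵢP/Pᵢˢᵃᵗ ⇒ x_3 = 0.471·93.270/54.1 = 0.812

Pdew = 93.270 kPa, x_3 = 0.812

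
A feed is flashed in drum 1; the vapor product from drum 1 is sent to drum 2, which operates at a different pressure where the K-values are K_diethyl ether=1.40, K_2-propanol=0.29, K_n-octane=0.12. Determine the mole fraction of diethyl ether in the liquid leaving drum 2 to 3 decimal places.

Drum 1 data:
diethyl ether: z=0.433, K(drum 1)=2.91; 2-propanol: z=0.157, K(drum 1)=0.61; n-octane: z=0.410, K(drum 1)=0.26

Drum 1:
Iterate (Newton) starting at ψ₁ = 0.58:
  ψ₁ = 0.580: g = -0.2183, g' = -1.085 → ψ₁ = 0.379
  ψ₁ = 0.379: g = -0.0135, g' = -0.998 → ψ₁ = 0.365
Converged at ψ₁ = 0.365.
Drum-1 compositions:
  diethyl ether: x = 0.255, y = 0.742
  2-propanol: x = 0.183, y = 0.112
  n-octane: x = 0.562, y = 0.146
Drum-2 feed = drum-1 vapor: z₂ = (0.7422, 0.1117, 0.1461).
Drum 2:
Let ψ₂ = V/F and solve Σ zᵢ(Kᵢ−1)/(1+ψ₂(Kᵢ−1)) = 0.
g(0) = ΣzᵢKᵢ − 1 = 0.089 and g(1) = 1 − Σzᵢ/Kᵢ = -1.133, so a root lies in (0, 1).
Iterate (Newton) starting at ψ₂ = 0.5:
  ψ₂ = 0.500: g = -0.1051, g' = -0.579 → ψ₂ = 0.318
  ψ₂ = 0.318: g = -0.0177, g' = -0.406 → ψ₂ = 0.275
  ψ₂ = 0.275: g = -0.0006, g' = -0.380 → ψ₂ = 0.273
Converged at ψ₂ = 0.273.
  diethyl ether: x = 0.669, y = 0.937
  2-propanol: x = 0.139, y = 0.040
  n-octane: x = 0.192, y = 0.023

x_diethyl ether (drum 2) = 0.669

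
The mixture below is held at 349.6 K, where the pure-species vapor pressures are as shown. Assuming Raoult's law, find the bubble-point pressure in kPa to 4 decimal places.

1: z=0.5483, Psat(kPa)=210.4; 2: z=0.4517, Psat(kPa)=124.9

Pbub = 171.7797 kPa

At the bubble point ψ → 0, so ΣzᵢKᵢ = 1 with Kᵢ = Pᵢˢᵃᵗ/P ⇒ P = ΣzᵢPᵢˢᵃᵗ.
P = 0.5483·210.4 + 0.4517·124.9 = 171.7797 kPa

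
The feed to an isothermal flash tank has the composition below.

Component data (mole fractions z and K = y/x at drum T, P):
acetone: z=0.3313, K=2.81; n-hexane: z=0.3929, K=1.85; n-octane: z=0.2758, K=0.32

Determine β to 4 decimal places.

β = 0.8352

Newton–Raphson from β = 0.5:
  β = 0.5000: g = 0.26498, g' = -0.7316 → β = 0.8622
  β = 0.8622: g = -0.02639, g' = -1.0051 → β = 0.8359
  β = 0.8359: g = -0.00069, g' = -0.9536 → β = 0.8352
Converged at β = 0.8352.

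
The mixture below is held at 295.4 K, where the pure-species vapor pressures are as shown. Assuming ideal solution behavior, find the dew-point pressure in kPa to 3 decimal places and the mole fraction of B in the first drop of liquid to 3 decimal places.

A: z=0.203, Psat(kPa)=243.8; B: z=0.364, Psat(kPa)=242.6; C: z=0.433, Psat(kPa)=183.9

At the dew point ψ → 1, so Σzᵢ/Kᵢ = 1 with Kᵢ = Pᵢˢᵃᵗ/P ⇒ 1/P = Σzᵢ/Pᵢˢᵃᵗ.
1/P = 0.203/243.8 + 0.364/242.6 + 0.433/183.9 = 0.004688 ⇒ P = 213.329 kPa
xᵢ = zᵢP/Pᵢˢᵃᵗ ⇒ x_B = 0.364·213.329/242.6 = 0.320

Pdew = 213.329 kPa, x_B = 0.320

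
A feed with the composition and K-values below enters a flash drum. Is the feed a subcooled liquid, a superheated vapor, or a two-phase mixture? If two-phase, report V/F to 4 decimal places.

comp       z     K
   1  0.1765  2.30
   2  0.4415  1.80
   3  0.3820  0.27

ΣzᵢKᵢ = 1.3038; Σzᵢ/Kᵢ = 1.7368.
Both exceed 1, so a two-phase solution exists.
Rachford–Rice: g(ψ) = Σ zᵢ(Kᵢ−1)/(1+ψ(Kᵢ−1)) = 0.
Newton–Raphson from ψ = 0.5:
  ψ = 0.5000: g = -0.04780, g' = -0.7586 → ψ = 0.4370
  ψ = 0.4370: g = -0.00145, g' = -0.7154 → ψ = 0.4350
Converged at ψ = 0.4350.

two-phase, V/F = 0.4350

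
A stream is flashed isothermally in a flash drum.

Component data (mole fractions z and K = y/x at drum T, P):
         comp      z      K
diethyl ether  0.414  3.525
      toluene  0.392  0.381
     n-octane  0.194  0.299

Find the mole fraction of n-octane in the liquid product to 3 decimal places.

Newton–Raphson from ψ = 0.5:
  ψ = 0.500: g = -0.0988, g' = -1.057 → ψ = 0.407
  ψ = 0.407: g = 0.0014, g' = -1.097 → ψ = 0.408
Converged at ψ = 0.408.
Compositions from xᵢ = zᵢ/(1+ψ(Kᵢ−1)), yᵢ = Kᵢxᵢ:
  diethyl ether: x = 0.204, y = 0.719
  toluene: x = 0.524, y = 0.200
  n-octane: x = 0.272, y = 0.081

x_n-octane = 0.272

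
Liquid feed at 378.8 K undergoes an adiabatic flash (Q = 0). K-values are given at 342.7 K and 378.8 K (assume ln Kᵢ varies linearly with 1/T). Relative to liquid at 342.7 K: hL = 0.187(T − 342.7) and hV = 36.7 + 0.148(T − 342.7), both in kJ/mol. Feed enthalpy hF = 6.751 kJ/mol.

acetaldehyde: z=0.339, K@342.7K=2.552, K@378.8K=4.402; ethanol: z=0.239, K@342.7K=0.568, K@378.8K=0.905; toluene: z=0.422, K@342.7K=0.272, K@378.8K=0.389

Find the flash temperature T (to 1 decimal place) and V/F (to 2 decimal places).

T = 346.1 K, V/F = 0.17

Adiabatic flash: solve Rachford–Rice at each trial T, then check hF = ψ·hV(T) + (1−ψ)·hL(T).
  T = 342.7 K: K = (2.552, 0.568, 0.272), RR gives ψ = 0.118, H_out = 4.323 kJ/mol
  T = 378.8 K: K = (4.402, 0.905, 0.389), RR gives ψ = 0.537, H_out = 25.715 kJ/mol
  T = 360.8 K: K = (3.400, 0.726, 0.328), RR gives ψ = 0.349, H_out = 15.951 kJ/mol
  T = 351.8 K: K = (2.959, 0.645, 0.300), RR gives ψ = 0.244, H_out = 10.566 kJ/mol
  T = 347.2 K: K = (2.748, 0.605, 0.286), RR gives ψ = 0.184, H_out = 7.544 kJ/mol
  T = 344.9 K: K = (2.647, 0.586, 0.279), RR gives ψ = 0.151, H_out = 5.936 kJ/mol
Linear interpolation between T = 344.9 (H_out = 5.936) and T = 347.2 (H_out = 7.544) on hF = 6.751 gives T ≈ 346.1 K, at which ψ = 0.17.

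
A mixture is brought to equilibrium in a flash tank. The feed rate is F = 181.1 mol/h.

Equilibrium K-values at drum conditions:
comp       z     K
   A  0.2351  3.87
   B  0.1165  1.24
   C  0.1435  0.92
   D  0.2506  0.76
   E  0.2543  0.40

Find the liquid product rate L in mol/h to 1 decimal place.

L = 89.3 mol/h

Rachford–Rice: g(ψ) = Σ zᵢ(Kᵢ−1)/(1+ψ(Kᵢ−1)) = 0.
Check two-phase: ΣzᵢKᵢ = 1.4785 > 1 and Σzᵢ/Kᵢ = 1.2762 > 1, so g(0) = 0.4785 > 0 and g(1) = -0.2762 < 0.
Iterate (Newton) starting at ψ = 0.46:
  ψ = 0.4600: g = 0.02572, g' = -0.5590 → ψ = 0.5060
  ψ = 0.5060: g = 0.00056, g' = -0.5358 → ψ = 0.5071
Converged at ψ = 0.5071.
Then V = ψ·F = 0.5071·181.1 = 91.8 mol/h and L = F − V = 89.3 mol/h.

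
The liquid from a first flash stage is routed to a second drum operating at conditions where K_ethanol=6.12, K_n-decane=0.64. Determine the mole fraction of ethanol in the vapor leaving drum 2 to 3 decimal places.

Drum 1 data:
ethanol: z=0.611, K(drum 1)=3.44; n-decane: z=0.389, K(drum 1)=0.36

Drum 1:
Material balance + equilibrium reduce to Σ zᵢ(Kᵢ−1)/(1+ψ₁(Kᵢ−1)) = 0.
Feasibility: ΣzᵢKᵢ = 2.242, Σzᵢ/Kᵢ = 1.258 — both > 1, two phases present.
Newton iteration, ψ₁⁰ = 0.66:
  ψ₁ = 0.660: g = 0.1401, g' = -1.011 → ψ₁ = 0.799
  ψ₁ = 0.799: g = -0.0035, g' = -1.085 → ψ₁ = 0.795
Converged at ψ₁ = 0.795.
Drum-1 compositions:
  ethanol: x = 0.208, y = 0.715
  n-decane: x = 0.792, y = 0.285
Drum-2 feed = drum-1 liquid: z₂ = (0.2078, 0.7922).
Drum 2:
Material balance + equilibrium reduce to Σ zᵢ(Kᵢ−1)/(1+ψ₂(Kᵢ−1)) = 0.
Check two-phase: ΣzᵢKᵢ = 1.779 > 1 and Σzᵢ/Kᵢ = 1.272 > 1, so g(0) = 0.779 > 0 and g(1) = -0.272 < 0.
Binary case is linear: z₁(K₁−1)(1+ψ₂(K₂−1)) + z₂(K₂−1)(1+ψ₂(K₁−1)) = 0
⇒ ψ₂ = [z₁(K₁−1)+z₂(K₂−1)] / [−(K₁−1)(K₂−1)] = 0.7787/1.8432 = 0.422
  ethanol: x = 0.066, y = 0.402
  n-decane: x = 0.934, y = 0.598

y_ethanol (drum 2) = 0.402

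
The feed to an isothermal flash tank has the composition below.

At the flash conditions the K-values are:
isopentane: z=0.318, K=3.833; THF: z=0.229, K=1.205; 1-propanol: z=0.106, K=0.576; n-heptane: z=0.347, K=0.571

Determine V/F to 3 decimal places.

Rachford–Rice: g(V/F) = Σ zᵢ(Kᵢ−1)/(1+V/F(Kᵢ−1)) = 0.
Feasibility: ΣzᵢKᵢ = 1.754, Σzᵢ/Kᵢ = 1.065 — both > 1, two phases present.
Newton iteration, V/F⁰ = 0.5:
  V/F = 0.500: g = 0.1688, g' = -0.579 → V/F = 0.792
  V/F = 0.792: g = 0.0252, g' = -0.439 → V/F = 0.849
Converged at V/F = 0.849.

V/F = 0.849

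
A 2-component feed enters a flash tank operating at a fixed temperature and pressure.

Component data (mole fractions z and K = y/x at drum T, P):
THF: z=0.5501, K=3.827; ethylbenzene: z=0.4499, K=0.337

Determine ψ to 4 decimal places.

Let ψ = V/F and solve Σ zᵢ(Kᵢ−1)/(1+ψ(Kᵢ−1)) = 0.
Feasibility: ΣzᵢKᵢ = 2.2568, Σzᵢ/Kᵢ = 1.4788 — both > 1, two phases present.
Binary case is linear: z₁(K₁−1)(1+ψ(K₂−1)) + z₂(K₂−1)(1+ψ(K₁−1)) = 0
⇒ ψ = [z₁(K₁−1)+z₂(K₂−1)] / [−(K₁−1)(K₂−1)] = 1.25685/1.87430 = 0.6706

ψ = 0.6706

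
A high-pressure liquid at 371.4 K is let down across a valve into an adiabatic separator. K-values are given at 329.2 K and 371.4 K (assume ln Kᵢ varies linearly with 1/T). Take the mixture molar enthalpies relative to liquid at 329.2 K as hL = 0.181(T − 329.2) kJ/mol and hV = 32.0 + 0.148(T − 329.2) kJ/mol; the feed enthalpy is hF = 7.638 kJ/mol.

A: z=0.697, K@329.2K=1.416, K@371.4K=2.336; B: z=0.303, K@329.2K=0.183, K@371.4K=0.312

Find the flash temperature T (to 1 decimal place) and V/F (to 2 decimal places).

Adiabatic flash: solve Rachford–Rice at each trial T, then check hF = ψ·hV(T) + (1−ψ)·hL(T).
  T = 329.2 K: K = (1.416, 0.183), RR gives ψ = 0.125, H_out = 3.992 kJ/mol
  T = 371.4 K: K = (2.336, 0.312), RR gives ψ = 0.786, H_out = 31.704 kJ/mol
  T = 350.3 K: K = (1.846, 0.243), RR gives ψ = 0.563, H_out = 21.428 kJ/mol
  T = 339.8 K: K = (1.625, 0.212), RR gives ψ = 0.399, H_out = 14.556 kJ/mol
  T = 334.5 K: K = (1.518, 0.197), RR gives ψ = 0.284, H_out = 9.986 kJ/mol
  T = 331.9 K: K = (1.468, 0.190), RR gives ψ = 0.213, H_out = 7.277 kJ/mol
  T = 333.2 K: K = (1.493, 0.194), RR gives ψ = 0.250, H_out = 8.679 kJ/mol
Linear interpolation between T = 331.9 (H_out = 7.277) and T = 333.2 (H_out = 8.679) on hF = 7.638 gives T ≈ 332.2 K, at which ψ = 0.22.

T = 332.2 K, V/F = 0.22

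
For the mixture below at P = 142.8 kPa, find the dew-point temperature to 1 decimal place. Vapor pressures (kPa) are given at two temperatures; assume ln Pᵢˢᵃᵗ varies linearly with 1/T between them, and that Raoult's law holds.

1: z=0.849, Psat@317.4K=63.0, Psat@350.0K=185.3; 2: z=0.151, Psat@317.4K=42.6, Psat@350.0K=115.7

Dew-point temperature: Σzᵢ·P/Pᵢˢᵃᵗ(T) = 1. Interpolate ln Pᵢˢᵃᵗ = aᵢ + bᵢ/T.
  T = 317.4 K: ΣzᵢP/Pᵢˢᵃᵗ = 2.4306
  T = 350.0 K: ΣzᵢP/Pᵢˢᵃᵗ = 0.8406
  T = 333.7 K: ΣzᵢP/Pᵢˢᵃᵗ = 1.3926
  T = 341.9 K: ΣzᵢP/Pᵢˢᵃᵗ = 1.0738
  T = 345.9 K: ΣzᵢP/Pᵢˢᵃᵗ = 0.9502
  T = 343.9 K: ΣzᵢP/Pᵢˢᵃᵗ = 1.0097
Interpolating between 343.9 K and 345.9 K gives T ≈ 344.2 K.

T = 344.2 K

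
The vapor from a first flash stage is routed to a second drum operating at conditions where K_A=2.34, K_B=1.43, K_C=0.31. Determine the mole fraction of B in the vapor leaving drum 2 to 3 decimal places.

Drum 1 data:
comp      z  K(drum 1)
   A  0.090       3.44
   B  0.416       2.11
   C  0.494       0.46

y_B (drum 2) = 0.661

Drum 1:
Rachford–Rice: g(ψ₁) = Σ zᵢ(Kᵢ−1)/(1+ψ₁(Kᵢ−1)) = 0.
g(0) = ΣzᵢKᵢ − 1 = 0.415 and g(1) = 1 − Σzᵢ/Kᵢ = -0.297, so a root lies in (0, 1).
Iterate (Newton) starting at ψ₁ = 0.5:
  ψ₁ = 0.500: g = 0.0304, g' = -0.591 → ψ₁ = 0.552
Converged at ψ₁ = 0.552.
Drum-1 compositions:
  A: x = 0.038, y = 0.132
  B: x = 0.258, y = 0.544
  C: x = 0.704, y = 0.324
Drum-2 feed = drum-1 vapor: z₂ = (0.1320, 0.5444, 0.3237).
Drum 2:
Material balance + equilibrium reduce to Σ zᵢ(Kᵢ−1)/(1+ψ₂(Kᵢ−1)) = 0.
g(0) = ΣzᵢKᵢ − 1 = 0.188 and g(1) = 1 − Σzᵢ/Kᵢ = -0.481, so a root lies in (0, 1).
Newton–Raphson from ψ₂ = 0.5:
  ψ₂ = 0.500: g = -0.0424, g' = -0.512 → ψ₂ = 0.417
  ψ₂ = 0.417: g = -0.0017, g' = -0.474 → ψ₂ = 0.414
Converged at ψ₂ = 0.414.
  A: x = 0.085, y = 0.199
  B: x = 0.462, y = 0.661
  C: x = 0.453, y = 0.140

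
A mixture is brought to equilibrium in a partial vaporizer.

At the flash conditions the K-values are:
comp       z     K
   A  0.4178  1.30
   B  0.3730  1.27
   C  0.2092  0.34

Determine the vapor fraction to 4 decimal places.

ψ = 0.4661

Rachford–Rice: g(ψ) = Σ zᵢ(Kᵢ−1)/(1+ψ(Kᵢ−1)) = 0.
g(0) = ΣzᵢKᵢ − 1 = 0.0880 and g(1) = 1 − Σzᵢ/Kᵢ = -0.2304, so a root lies in (0, 1).
Newton–Raphson from ψ = 0.5:
  ψ = 0.5000: g = -0.00836, g' = -0.2525 → ψ = 0.4669
  ψ = 0.4669: g = -0.00020, g' = -0.2408 → ψ = 0.4661
Converged at ψ = 0.4661.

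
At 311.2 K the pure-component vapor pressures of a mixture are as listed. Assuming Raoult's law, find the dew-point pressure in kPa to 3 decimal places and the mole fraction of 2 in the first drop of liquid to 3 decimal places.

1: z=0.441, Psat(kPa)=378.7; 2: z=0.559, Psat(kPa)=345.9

At the dew point ψ → 1, so Σzᵢ/Kᵢ = 1 with Kᵢ = Pᵢˢᵃᵗ/P ⇒ 1/P = Σzᵢ/Pᵢˢᵃᵗ.
1/P = 0.441/378.7 + 0.559/345.9 = 0.002781 ⇒ P = 359.637 kPa
xᵢ = zᵢP/Pᵢˢᵃᵗ ⇒ x_2 = 0.559·359.637/345.9 = 0.581

Pdew = 359.637 kPa, x_2 = 0.581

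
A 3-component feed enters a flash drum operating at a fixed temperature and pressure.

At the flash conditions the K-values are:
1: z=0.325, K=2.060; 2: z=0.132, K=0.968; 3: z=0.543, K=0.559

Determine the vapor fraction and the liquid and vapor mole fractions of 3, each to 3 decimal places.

Newton–Raphson from ψ = 0.37:
  ψ = 0.370: g = -0.0430, g' = -0.339 → ψ = 0.243
  ψ = 0.243: g = 0.0014, g' = -0.363 → ψ = 0.247
Converged at ψ = 0.247.
Compositions from xᵢ = zᵢ/(1+ψ(Kᵢ−1)), yᵢ = Kᵢxᵢ:
  1: x = 0.258, y = 0.531
  2: x = 0.133, y = 0.129
  3: x = 0.609, y = 0.341

ψ = 0.247, x_3 = 0.609, y_3 = 0.341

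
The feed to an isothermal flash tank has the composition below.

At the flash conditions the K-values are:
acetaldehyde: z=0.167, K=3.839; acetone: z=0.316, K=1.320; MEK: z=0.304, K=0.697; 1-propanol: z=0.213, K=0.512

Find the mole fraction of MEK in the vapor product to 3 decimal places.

y_MEK = 0.259

Rachford–Rice: g(ψ) = Σ zᵢ(Kᵢ−1)/(1+ψ(Kᵢ−1)) = 0.
Check two-phase: ΣzᵢKᵢ = 1.379 > 1 and Σzᵢ/Kᵢ = 1.135 > 1, so g(0) = 0.379 > 0 and g(1) = -0.135 < 0.
Newton–Raphson from ψ = 0.44:
  ψ = 0.440: g = 0.0608, g' = -0.410 → ψ = 0.588
  ψ = 0.588: g = 0.0048, g' = -0.353 → ψ = 0.602
Converged at ψ = 0.602.
Compositions from xᵢ = zᵢ/(1+ψ(Kᵢ−1)), yᵢ = Kᵢxᵢ:
  acetaldehyde: x = 0.062, y = 0.237
  acetone: x = 0.265, y = 0.350
  MEK: x = 0.372, y = 0.259
  1-propanol: x = 0.302, y = 0.154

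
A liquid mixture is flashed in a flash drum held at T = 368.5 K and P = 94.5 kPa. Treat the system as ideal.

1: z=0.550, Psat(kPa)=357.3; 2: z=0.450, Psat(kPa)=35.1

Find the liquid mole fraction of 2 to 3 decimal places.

Raoult's law: Kᵢ = Pᵢˢᵃᵗ/P = Pᵢˢᵃᵗ/94.5.
  K_1 = 357.3/94.5 = 3.78095, K_2 = 35.1/94.5 = 0.37143
Rachford–Rice: g(V/F) = Σ zᵢ(Kᵢ−1)/(1+V/F(Kᵢ−1)) = 0.
g(0) = ΣzᵢKᵢ − 1 = 1.247 and g(1) = 1 − Σzᵢ/Kᵢ = -0.357, so a root lies in (0, 1).
Binary case is linear: z₁(K₁−1)(1+V/F(K₂−1)) + z₂(K₂−1)(1+V/F(K₁−1)) = 0
⇒ V/F = [z₁(K₁−1)+z₂(K₂−1)] / [−(K₁−1)(K₂−1)] = 1.2467/1.7480 = 0.713
Compositions from xᵢ = zᵢ/(1+V/F(Kᵢ−1)), yᵢ = Kᵢxᵢ:
  1: x = 0.184, y = 0.697
  2: x = 0.816, y = 0.303

x_2 = 0.816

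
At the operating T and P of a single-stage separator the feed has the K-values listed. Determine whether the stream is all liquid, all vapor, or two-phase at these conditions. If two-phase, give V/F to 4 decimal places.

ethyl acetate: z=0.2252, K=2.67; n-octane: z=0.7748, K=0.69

ΣzᵢKᵢ = 1.1359; Σzᵢ/Kᵢ = 1.2072.
Both exceed 1, so a two-phase solution exists.
Newton iteration, ψ⁰ = 0.5:
  ψ = 0.5000: g = -0.07930, g' = -0.2908 → ψ = 0.2273
  ψ = 0.2273: g = 0.01420, g' = -0.4161 → ψ = 0.2614
  ψ = 0.2614: g = 0.00041, g' = -0.3925 → ψ = 0.2625
Converged at ψ = 0.2625.

two-phase, V/F = 0.2625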